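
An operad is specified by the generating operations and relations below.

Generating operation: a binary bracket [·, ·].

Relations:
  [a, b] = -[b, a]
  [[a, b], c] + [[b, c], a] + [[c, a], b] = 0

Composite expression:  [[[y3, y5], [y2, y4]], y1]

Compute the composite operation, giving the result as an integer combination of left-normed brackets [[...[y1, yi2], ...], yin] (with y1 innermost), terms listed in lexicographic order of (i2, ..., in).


Antisymmetry and Jacobi reduce to y1-anchored left-normed brackets.
Composite bracket: [[[y3, y5], [y2, y4]], y1]
The bracket unfolds into 16 signed words via [a, b] = ab - ba (2^4 = 16).
Only words starting with y1 matter:
  y1y2y4y3y5 appears with sign +1, giving the term +[[[[y1, y2], y4], y3], y5]
  y1y2y4y5y3 appears with sign -1, giving the term -[[[[y1, y2], y4], y5], y3]
  y1y3y5y2y4 appears with sign -1, giving the term -[[[[y1, y3], y5], y2], y4]
  y1y3y5y4y2 appears with sign +1, giving the term +[[[[y1, y3], y5], y4], y2]
  y1y4y2y3y5 appears with sign -1, giving the term -[[[[y1, y4], y2], y3], y5]
  y1y4y2y5y3 appears with sign +1, giving the term +[[[[y1, y4], y2], y5], y3]
  y1y5y3y2y4 appears with sign +1, giving the term +[[[[y1, y5], y3], y2], y4]
  y1y5y3y4y2 appears with sign -1, giving the term -[[[[y1, y5], y3], y4], y2]

[[[[y1, y2], y4], y3], y5] - [[[[y1, y2], y4], y5], y3] - [[[[y1, y3], y5], y2], y4] + [[[[y1, y3], y5], y4], y2] - [[[[y1, y4], y2], y3], y5] + [[[[y1, y4], y2], y5], y3] + [[[[y1, y5], y3], y2], y4] - [[[[y1, y5], y3], y4], y2]


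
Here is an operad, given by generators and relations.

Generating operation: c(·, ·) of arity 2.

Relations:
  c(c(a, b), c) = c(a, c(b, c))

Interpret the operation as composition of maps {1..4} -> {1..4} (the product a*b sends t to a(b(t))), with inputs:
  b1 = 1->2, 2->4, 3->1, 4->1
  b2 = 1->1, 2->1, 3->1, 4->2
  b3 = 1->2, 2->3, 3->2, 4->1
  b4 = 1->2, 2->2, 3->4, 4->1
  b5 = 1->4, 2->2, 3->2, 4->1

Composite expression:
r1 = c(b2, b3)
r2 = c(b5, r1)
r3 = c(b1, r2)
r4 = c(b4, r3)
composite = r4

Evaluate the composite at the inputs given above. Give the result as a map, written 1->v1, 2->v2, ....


1->2, 2->2, 3->2, 4->2


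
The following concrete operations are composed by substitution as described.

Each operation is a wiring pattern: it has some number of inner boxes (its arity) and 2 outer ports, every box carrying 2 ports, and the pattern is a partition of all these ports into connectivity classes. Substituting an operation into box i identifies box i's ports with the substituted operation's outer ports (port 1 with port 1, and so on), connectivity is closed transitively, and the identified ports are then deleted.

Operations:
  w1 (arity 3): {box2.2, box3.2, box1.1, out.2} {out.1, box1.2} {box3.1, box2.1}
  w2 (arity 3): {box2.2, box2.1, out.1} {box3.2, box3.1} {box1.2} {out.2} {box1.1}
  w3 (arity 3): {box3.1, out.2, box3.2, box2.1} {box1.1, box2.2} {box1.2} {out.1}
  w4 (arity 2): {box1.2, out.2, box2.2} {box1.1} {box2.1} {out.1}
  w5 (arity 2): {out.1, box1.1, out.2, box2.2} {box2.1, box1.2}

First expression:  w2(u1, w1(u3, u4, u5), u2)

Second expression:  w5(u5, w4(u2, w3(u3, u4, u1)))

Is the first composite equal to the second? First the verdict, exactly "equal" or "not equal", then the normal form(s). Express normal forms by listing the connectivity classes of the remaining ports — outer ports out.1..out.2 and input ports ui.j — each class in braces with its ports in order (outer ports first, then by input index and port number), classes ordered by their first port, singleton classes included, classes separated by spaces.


not equal — first {out.1, u3.1, u3.2, u4.2, u5.2} {out.2} {u1.1} {u1.2} {u2.1, u2.2} {u4.1, u5.1}, second {out.1, out.2, u1.1, u1.2, u2.2, u4.1, u5.1} {u2.1} {u3.1, u4.2} {u3.2} {u5.2}

Reducing the first expression gives {out.1, u3.1, u3.2, u4.2, u5.2} {out.2} {u1.1} {u1.2} {u2.1, u2.2} {u4.1, u5.1}
Reducing the second expression gives {out.1, out.2, u1.1, u1.2, u2.2, u4.1, u5.1} {u2.1} {u3.1, u4.2} {u3.2} {u5.2}
Distinct normal forms: not equal.


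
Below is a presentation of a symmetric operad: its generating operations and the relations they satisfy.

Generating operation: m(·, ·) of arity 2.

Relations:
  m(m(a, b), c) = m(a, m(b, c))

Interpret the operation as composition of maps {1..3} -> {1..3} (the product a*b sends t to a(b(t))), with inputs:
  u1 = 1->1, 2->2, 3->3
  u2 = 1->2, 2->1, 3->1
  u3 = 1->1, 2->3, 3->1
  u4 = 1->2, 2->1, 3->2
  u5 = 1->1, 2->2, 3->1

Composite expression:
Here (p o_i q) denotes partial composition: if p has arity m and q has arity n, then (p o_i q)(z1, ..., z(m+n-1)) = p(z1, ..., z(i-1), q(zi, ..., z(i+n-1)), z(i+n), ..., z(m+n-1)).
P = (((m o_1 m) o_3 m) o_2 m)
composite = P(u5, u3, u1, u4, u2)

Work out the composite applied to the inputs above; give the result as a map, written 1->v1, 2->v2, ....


1->1, 2->1, 3->1


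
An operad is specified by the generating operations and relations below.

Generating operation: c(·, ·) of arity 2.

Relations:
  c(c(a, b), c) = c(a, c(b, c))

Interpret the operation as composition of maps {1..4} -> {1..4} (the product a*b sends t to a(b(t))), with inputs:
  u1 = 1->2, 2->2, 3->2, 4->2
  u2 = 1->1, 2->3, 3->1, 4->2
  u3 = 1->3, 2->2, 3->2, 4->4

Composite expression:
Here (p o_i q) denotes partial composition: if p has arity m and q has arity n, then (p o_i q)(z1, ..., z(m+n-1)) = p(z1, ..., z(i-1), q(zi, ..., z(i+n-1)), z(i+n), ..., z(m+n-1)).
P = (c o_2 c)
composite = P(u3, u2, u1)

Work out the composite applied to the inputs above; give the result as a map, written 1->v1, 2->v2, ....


1->2, 2->2, 3->2, 4->2

c(u2, u1) = 1->3, 2->3, 3->3, 4->3
c(u3, c(u2, u1)) = 1->2, 2->2, 3->2, 4->2


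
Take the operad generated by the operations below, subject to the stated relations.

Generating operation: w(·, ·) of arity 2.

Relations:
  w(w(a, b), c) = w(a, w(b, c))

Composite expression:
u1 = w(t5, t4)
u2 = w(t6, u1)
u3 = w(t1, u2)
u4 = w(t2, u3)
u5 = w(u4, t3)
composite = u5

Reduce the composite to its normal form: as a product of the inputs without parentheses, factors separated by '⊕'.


t2 ⊕ t1 ⊕ t6 ⊕ t5 ⊕ t4 ⊕ t3

Under associativity of w, the answer is the t's in reading order.
w(t5, t4) flattens to t5 ⊕ t4
w(t6, w(t5, t4)) flattens to t6 ⊕ t5 ⊕ t4
w(t1, w(t6, w(t5, t4))) flattens to t1 ⊕ t6 ⊕ t5 ⊕ t4
w(t2, w(t1, w(t6, w(t5, t4)))) flattens to t2 ⊕ t1 ⊕ t6 ⊕ t5 ⊕ t4
w(w(t2, w(t1, w(t6, w(t5, t4)))), t3) flattens to t2 ⊕ t1 ⊕ t6 ⊕ t5 ⊕ t4 ⊕ t3


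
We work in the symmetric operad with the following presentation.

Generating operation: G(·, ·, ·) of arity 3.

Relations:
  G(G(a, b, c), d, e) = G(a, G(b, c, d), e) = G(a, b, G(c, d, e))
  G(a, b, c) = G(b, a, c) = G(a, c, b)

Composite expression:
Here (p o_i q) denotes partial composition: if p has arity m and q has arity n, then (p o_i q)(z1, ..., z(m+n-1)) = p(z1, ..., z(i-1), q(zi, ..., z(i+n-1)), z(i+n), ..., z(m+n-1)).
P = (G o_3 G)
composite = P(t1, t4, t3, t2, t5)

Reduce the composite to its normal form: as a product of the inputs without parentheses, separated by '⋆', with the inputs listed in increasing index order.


t1 ⋆ t2 ⋆ t3 ⋆ t4 ⋆ t5

Any arrangement under G is one operation, so sort the t-inputs.
G(t3, t2, t5) flattens to t3 ⋆ t2 ⋆ t5
G(t1, t4, G(t3, t2, t5)) flattens to t1 ⋆ t4 ⋆ t3 ⋆ t2 ⋆ t5
sorting the factors by input index: t1 ⋆ t2 ⋆ t3 ⋆ t4 ⋆ t5


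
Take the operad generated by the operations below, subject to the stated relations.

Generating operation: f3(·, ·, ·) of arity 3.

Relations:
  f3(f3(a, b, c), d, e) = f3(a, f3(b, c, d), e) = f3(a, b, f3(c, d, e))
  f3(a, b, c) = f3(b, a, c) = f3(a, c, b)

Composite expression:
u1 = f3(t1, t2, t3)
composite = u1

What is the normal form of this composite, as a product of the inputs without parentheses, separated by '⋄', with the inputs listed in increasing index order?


t1 ⋄ t2 ⋄ t3

Key point: f3 commutes, so take the t-inputs in any fixed order.
f3(t1, t2, t3) linearizes to t1 ⋄ t2 ⋄ t3
the factors in increasing index order: t1 ⋄ t2 ⋄ t3


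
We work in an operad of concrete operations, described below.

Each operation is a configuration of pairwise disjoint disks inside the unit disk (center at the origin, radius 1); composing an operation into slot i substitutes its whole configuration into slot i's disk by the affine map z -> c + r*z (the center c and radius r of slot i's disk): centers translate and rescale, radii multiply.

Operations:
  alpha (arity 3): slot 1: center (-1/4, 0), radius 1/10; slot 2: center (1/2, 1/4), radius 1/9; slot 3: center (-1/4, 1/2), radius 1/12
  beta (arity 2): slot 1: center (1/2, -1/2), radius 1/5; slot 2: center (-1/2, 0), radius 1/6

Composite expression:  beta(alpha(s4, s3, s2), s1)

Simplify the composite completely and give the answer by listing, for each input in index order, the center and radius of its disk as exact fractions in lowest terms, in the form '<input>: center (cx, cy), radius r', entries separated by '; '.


Follow each s-input down from beta: c' goes to c + r*c', radius to r*r'.
tracing s4 down its 2-map path: center (9/20, -1/2), radius 1/50
tracing s3 down its 2-map path: center (3/5, -9/20), radius 1/45
tracing s2 down its 2-map path: center (9/20, -2/5), radius 1/60
tracing s1 down its 1-map path: center (-1/2, 0), radius 1/6

s1: center (-1/2, 0), radius 1/6; s2: center (9/20, -2/5), radius 1/60; s3: center (3/5, -9/20), radius 1/45; s4: center (9/20, -1/2), radius 1/50


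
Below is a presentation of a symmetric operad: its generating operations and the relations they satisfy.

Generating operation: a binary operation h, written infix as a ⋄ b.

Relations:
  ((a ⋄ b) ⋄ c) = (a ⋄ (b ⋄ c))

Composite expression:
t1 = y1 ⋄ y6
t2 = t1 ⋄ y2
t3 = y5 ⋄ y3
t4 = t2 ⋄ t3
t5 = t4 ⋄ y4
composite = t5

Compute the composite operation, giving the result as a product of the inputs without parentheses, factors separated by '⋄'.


Under associativity of h, the answer is the y's in reading order.
(y1 ⋄ y6) reduces to y1 ⋄ y6
((y1 ⋄ y6) ⋄ y2) reduces to y1 ⋄ y6 ⋄ y2
(y5 ⋄ y3) reduces to y5 ⋄ y3
(((y1 ⋄ y6) ⋄ y2) ⋄ (y5 ⋄ y3)) reduces to y1 ⋄ y6 ⋄ y2 ⋄ y5 ⋄ y3
((((y1 ⋄ y6) ⋄ y2) ⋄ (y5 ⋄ y3)) ⋄ y4) reduces to y1 ⋄ y6 ⋄ y2 ⋄ y5 ⋄ y3 ⋄ y4

y1 ⋄ y6 ⋄ y2 ⋄ y5 ⋄ y3 ⋄ y4


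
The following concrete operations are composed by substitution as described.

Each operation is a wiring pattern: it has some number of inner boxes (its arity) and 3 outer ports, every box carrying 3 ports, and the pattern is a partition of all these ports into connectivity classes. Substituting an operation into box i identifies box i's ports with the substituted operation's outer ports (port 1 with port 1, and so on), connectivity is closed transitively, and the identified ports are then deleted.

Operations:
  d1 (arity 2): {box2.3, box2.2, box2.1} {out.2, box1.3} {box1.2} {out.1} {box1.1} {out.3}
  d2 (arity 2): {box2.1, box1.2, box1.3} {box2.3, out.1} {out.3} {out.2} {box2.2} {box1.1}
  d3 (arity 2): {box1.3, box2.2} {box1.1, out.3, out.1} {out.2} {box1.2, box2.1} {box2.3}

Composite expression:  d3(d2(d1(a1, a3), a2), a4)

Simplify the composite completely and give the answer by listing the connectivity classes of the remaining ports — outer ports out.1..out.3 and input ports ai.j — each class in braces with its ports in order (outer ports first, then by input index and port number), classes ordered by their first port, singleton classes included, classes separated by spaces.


{out.1, out.3, a2.3} {out.2} {a1.1} {a1.2} {a1.3, a2.1} {a2.2} {a3.1, a3.2, a3.3} {a4.1} {a4.2} {a4.3}


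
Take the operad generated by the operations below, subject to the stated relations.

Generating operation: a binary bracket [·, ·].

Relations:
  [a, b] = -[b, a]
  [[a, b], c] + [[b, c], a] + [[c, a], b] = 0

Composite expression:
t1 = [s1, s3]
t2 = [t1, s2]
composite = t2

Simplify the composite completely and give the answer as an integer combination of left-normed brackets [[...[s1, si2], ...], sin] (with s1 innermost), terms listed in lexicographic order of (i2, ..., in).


[[s1, s3], s2]

Expand each bracket as ab - ba; the s1-initial words give the coefficients.
Composite bracket: [[s1, s3], s2]
Full expansion: 4 signed words from ab - ba (2^2 = 4).
Words beginning with s1 determine it all:
  the word s1s3s2 carries sign +1 and contributes +[[s1, s3], s2]


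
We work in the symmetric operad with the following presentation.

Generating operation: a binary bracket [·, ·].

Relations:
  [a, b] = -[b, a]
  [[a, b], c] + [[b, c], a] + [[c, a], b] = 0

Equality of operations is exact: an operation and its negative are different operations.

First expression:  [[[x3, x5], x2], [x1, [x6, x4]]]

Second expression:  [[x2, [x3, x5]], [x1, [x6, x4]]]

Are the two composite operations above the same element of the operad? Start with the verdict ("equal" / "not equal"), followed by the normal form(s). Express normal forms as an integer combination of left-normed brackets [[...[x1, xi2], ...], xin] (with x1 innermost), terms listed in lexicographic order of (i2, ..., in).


not equal — first -[[[[[x1, x4], x6], x2], x3], x5] + [[[[[x1, x4], x6], x2], x5], x3] + [[[[[x1, x4], x6], x3], x5], x2] - [[[[[x1, x4], x6], x5], x3], x2] + [[[[[x1, x6], x4], x2], x3], x5] - [[[[[x1, x6], x4], x2], x5], x3] - [[[[[x1, x6], x4], x3], x5], x2] + [[[[[x1, x6], x4], x5], x3], x2], second [[[[[x1, x4], x6], x2], x3], x5] - [[[[[x1, x4], x6], x2], x5], x3] - [[[[[x1, x4], x6], x3], x5], x2] + [[[[[x1, x4], x6], x5], x3], x2] - [[[[[x1, x6], x4], x2], x3], x5] + [[[[[x1, x6], x4], x2], x5], x3] + [[[[[x1, x6], x4], x3], x5], x2] - [[[[[x1, x6], x4], x5], x3], x2]

The first composite normalizes to -[[[[[x1, x4], x6], x2], x3], x5] + [[[[[x1, x4], x6], x2], x5], x3] + [[[[[x1, x4], x6], x3], x5], x2] - [[[[[x1, x4], x6], x5], x3], x2] + [[[[[x1, x6], x4], x2], x3], x5] - [[[[[x1, x6], x4], x2], x5], x3] - [[[[[x1, x6], x4], x3], x5], x2] + [[[[[x1, x6], x4], x5], x3], x2]
The second composite normalizes to [[[[[x1, x4], x6], x2], x3], x5] - [[[[[x1, x4], x6], x2], x5], x3] - [[[[[x1, x4], x6], x3], x5], x2] + [[[[[x1, x4], x6], x5], x3], x2] - [[[[[x1, x6], x4], x2], x3], x5] + [[[[[x1, x6], x4], x2], x5], x3] + [[[[[x1, x6], x4], x3], x5], x2] - [[[[[x1, x6], x4], x5], x3], x2]
They disagree, so not equal.


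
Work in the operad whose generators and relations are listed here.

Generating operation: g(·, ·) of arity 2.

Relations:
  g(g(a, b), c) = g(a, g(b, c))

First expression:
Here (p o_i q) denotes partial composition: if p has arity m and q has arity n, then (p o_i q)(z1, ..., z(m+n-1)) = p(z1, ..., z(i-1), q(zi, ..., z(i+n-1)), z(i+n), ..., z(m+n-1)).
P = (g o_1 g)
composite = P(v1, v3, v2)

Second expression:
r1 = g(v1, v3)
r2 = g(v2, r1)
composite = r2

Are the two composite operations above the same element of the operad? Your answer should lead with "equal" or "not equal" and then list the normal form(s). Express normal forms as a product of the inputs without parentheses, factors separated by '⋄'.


Normal form of the first expression: v1 ⋄ v3 ⋄ v2
Normal form of the second expression: v2 ⋄ v1 ⋄ v3
They disagree, so not equal.

not equal; first: v1 ⋄ v3 ⋄ v2; second: v2 ⋄ v1 ⋄ v3


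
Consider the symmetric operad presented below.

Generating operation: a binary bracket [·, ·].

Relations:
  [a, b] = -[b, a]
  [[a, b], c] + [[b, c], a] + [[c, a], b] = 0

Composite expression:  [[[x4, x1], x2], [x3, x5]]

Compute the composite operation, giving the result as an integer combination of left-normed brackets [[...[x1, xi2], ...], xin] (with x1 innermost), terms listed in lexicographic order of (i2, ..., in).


Antisymmetry and Jacobi reduce to x1-anchored left-normed brackets.
Composite bracket: [[[x4, x1], x2], [x3, x5]]
Under [a, b] = ab - ba we get 16 signed associative words (2^4 = 16).
Coefficients come from the x1-initial words:
  x1x4x2x3x5 appears with sign -1, giving the term -[[[[x1, x4], x2], x3], x5]
  x1x4x2x5x3 appears with sign +1, giving the term +[[[[x1, x4], x2], x5], x3]

-[[[[x1, x4], x2], x3], x5] + [[[[x1, x4], x2], x5], x3]


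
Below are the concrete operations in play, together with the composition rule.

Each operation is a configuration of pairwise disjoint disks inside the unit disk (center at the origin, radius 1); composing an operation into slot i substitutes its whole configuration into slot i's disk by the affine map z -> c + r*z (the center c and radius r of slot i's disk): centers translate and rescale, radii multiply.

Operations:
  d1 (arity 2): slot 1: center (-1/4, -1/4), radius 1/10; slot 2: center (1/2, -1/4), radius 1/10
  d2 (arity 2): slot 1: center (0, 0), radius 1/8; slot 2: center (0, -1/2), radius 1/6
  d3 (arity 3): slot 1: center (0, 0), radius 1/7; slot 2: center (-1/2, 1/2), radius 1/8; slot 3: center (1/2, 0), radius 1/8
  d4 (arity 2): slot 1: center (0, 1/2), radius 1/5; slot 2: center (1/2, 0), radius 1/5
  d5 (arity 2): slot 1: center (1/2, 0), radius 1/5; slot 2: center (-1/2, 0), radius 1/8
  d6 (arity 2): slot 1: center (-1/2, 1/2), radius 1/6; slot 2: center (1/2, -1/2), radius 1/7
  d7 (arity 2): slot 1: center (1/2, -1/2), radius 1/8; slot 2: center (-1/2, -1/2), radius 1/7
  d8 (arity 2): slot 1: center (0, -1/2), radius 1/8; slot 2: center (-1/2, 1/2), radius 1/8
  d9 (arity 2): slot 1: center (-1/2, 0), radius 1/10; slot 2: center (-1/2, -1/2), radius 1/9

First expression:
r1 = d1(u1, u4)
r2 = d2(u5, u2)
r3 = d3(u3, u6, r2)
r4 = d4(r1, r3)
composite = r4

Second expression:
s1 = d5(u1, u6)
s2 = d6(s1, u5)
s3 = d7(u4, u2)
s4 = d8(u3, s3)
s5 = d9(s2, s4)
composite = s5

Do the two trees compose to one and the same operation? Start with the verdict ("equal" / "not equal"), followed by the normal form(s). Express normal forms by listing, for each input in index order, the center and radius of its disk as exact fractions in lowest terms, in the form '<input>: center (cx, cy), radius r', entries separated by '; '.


not equal: they reduce to u1: center (-1/20, 9/20), radius 1/50; u2: center (3/5, -1/80), radius 1/240; u3: center (1/2, 0), radius 1/35; u4: center (1/10, 9/20), radius 1/50; u5: center (3/5, 0), radius 1/320; u6: center (2/5, 1/10), radius 1/40 and u1: center (-13/24, 1/20), radius 1/300; u2: center (-9/16, -65/144), radius 1/504; u3: center (-1/2, -5/9), radius 1/72; u4: center (-79/144, -65/144), radius 1/576; u5: center (-9/20, -1/20), radius 1/70; u6: center (-67/120, 1/20), radius 1/480

The first expression, normalized: u1: center (-1/20, 9/20), radius 1/50; u2: center (3/5, -1/80), radius 1/240; u3: center (1/2, 0), radius 1/35; u4: center (1/10, 9/20), radius 1/50; u5: center (3/5, 0), radius 1/320; u6: center (2/5, 1/10), radius 1/40
The second expression, normalized: u1: center (-13/24, 1/20), radius 1/300; u2: center (-9/16, -65/144), radius 1/504; u3: center (-1/2, -5/9), radius 1/72; u4: center (-79/144, -65/144), radius 1/576; u5: center (-9/20, -1/20), radius 1/70; u6: center (-67/120, 1/20), radius 1/480
They disagree, so not equal.


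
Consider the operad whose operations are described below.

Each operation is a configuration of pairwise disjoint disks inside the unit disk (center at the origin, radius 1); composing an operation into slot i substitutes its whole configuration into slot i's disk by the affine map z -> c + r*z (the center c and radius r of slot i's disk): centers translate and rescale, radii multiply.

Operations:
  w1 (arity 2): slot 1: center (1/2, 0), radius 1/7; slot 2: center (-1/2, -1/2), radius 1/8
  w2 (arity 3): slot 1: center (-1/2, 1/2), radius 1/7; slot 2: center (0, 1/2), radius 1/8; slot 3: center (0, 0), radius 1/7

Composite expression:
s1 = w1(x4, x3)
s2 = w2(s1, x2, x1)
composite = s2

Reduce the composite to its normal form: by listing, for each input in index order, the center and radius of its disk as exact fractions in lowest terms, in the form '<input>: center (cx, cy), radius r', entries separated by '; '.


x1: center (0, 0), radius 1/7; x2: center (0, 1/2), radius 1/8; x3: center (-4/7, 3/7), radius 1/56; x4: center (-3/7, 1/2), radius 1/49

Affine substitution under w2: radii multiply and x-centers shift.
x4: after 2 affine steps, its disk has center (-3/7, 1/2), radius 1/49
x3: after 2 affine steps, its disk has center (-4/7, 3/7), radius 1/56
x2: after 1 affine step, its disk has center (0, 1/2), radius 1/8
x1: after 1 affine step, its disk has center (0, 0), radius 1/7


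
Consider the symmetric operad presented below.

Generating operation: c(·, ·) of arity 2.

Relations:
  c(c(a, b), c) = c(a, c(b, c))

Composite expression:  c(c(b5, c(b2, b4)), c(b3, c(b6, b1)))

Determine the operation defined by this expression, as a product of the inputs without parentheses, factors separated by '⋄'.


b5 ⋄ b2 ⋄ b4 ⋄ b3 ⋄ b6 ⋄ b1

Every regrouping of c is equal, so read the b-inputs in written order.
c(b2, b4) spells out as b2 ⋄ b4
c(b5, c(b2, b4)) spells out as b5 ⋄ b2 ⋄ b4
c(b6, b1) spells out as b6 ⋄ b1
c(b3, c(b6, b1)) spells out as b3 ⋄ b6 ⋄ b1
c(c(b5, c(b2, b4)), c(b3, c(b6, b1))) spells out as b5 ⋄ b2 ⋄ b4 ⋄ b3 ⋄ b6 ⋄ b1


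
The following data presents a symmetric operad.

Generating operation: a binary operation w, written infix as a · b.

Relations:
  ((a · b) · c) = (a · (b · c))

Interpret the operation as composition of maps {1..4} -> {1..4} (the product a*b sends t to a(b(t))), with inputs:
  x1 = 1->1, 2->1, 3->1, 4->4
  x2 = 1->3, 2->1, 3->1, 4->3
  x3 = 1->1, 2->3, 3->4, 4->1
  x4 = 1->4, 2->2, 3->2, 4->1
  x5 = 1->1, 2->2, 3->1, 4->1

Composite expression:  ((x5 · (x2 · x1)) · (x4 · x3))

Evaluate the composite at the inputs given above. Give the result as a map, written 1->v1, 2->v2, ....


1->1, 2->1, 3->1, 4->1

(x2 · x1) = 1->3, 2->3, 3->3, 4->3
(x5 · (x2 · x1)) = 1->1, 2->1, 3->1, 4->1
(x4 · x3) = 1->4, 2->2, 3->1, 4->4
((x5 · (x2 · x1)) · (x4 · x3)) = 1->1, 2->1, 3->1, 4->1


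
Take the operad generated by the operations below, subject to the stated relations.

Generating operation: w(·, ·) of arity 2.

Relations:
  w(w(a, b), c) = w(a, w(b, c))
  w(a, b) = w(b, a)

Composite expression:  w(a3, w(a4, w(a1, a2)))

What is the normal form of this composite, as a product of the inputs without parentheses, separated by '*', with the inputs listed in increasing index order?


Both nesting and order wash out for w; what remains is which a's occur.
w(a1, a2) linearizes to a1 * a2
w(a4, w(a1, a2)) linearizes to a4 * a1 * a2
w(a3, w(a4, w(a1, a2))) linearizes to a3 * a4 * a1 * a2
the factors in increasing index order: a1 * a2 * a3 * a4

a1 * a2 * a3 * a4


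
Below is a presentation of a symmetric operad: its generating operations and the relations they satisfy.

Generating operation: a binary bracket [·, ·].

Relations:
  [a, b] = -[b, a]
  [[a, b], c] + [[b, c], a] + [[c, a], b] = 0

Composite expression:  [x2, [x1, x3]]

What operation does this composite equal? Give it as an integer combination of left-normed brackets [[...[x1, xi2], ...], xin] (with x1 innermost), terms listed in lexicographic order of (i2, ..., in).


-[[x1, x3], x2]

Antisymmetry and Jacobi reduce to x1-anchored left-normed brackets.
Composite bracket: [x2, [x1, x3]]
Under [a, b] = ab - ba we get 4 signed associative words (2^2 = 4).
The x1-initial words carry the normal form:
  word x1x3x2 has sign -1, contributing -[[x1, x3], x2]


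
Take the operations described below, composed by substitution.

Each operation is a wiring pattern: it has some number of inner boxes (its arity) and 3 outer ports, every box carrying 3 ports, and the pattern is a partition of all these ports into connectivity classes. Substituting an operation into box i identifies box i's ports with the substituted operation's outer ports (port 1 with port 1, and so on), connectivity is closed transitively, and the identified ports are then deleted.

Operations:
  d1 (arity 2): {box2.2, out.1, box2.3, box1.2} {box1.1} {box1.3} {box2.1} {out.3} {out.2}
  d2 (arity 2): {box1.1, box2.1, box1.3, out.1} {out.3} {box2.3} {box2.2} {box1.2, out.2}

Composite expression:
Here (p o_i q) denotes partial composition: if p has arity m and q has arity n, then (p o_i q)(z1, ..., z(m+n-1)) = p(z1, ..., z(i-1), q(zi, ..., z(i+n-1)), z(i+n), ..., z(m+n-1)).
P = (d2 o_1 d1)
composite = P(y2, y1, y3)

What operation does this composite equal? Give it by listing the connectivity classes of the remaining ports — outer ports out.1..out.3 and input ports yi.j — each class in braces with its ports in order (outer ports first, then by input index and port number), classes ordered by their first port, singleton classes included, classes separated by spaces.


{out.1, y1.2, y1.3, y2.2, y3.1} {out.2} {out.3} {y1.1} {y2.1} {y2.3} {y3.2} {y3.3}

Reachability decides: close wires over d2-identified ports.
d1 over (y2, y1) gives {out.1, y1.2, y1.3, y2.2} {out.2} {out.3} {y1.1} {y2.1} {y2.3}, out.j being that stage's outer ports
d2 over (y2, y1, y3) gives {out.1, y1.2, y1.3, y2.2, y3.1} {out.2} {out.3} {y1.1} {y2.1} {y2.3} {y3.2} {y3.3}, out.j being that stage's outer ports


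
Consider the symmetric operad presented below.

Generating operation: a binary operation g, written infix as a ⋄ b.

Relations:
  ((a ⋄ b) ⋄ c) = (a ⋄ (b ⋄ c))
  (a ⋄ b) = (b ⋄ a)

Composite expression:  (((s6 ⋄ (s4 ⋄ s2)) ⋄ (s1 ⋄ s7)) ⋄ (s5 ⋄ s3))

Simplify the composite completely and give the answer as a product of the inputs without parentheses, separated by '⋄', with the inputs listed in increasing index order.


Any arrangement under g is one operation, so sort the s-inputs.
(s4 ⋄ s2) spells out as s4 ⋄ s2
(s6 ⋄ (s4 ⋄ s2)) spells out as s6 ⋄ s4 ⋄ s2
(s1 ⋄ s7) spells out as s1 ⋄ s7
((s6 ⋄ (s4 ⋄ s2)) ⋄ (s1 ⋄ s7)) spells out as s6 ⋄ s4 ⋄ s2 ⋄ s1 ⋄ s7
(s5 ⋄ s3) spells out as s5 ⋄ s3
(((s6 ⋄ (s4 ⋄ s2)) ⋄ (s1 ⋄ s7)) ⋄ (s5 ⋄ s3)) spells out as s6 ⋄ s4 ⋄ s2 ⋄ s1 ⋄ s7 ⋄ s5 ⋄ s3
reordering the factors by index: s1 ⋄ s2 ⋄ s3 ⋄ s4 ⋄ s5 ⋄ s6 ⋄ s7

s1 ⋄ s2 ⋄ s3 ⋄ s4 ⋄ s5 ⋄ s6 ⋄ s7


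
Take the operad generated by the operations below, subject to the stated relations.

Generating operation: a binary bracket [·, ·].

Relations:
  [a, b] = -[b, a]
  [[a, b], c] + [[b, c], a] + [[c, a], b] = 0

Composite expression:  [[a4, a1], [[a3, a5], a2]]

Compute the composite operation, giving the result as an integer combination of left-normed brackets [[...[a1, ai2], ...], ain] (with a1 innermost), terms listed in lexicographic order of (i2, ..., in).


[[[[a1, a4], a2], a3], a5] - [[[[a1, a4], a2], a5], a3] - [[[[a1, a4], a3], a5], a2] + [[[[a1, a4], a5], a3], a2]

Left-normed coefficients sit on the a1-initial expansion words.
Composite bracket: [[a4, a1], [[a3, a5], a2]]
Applying ab - ba throughout gives 16 signed words (2^4 = 16).
The a1-initial words carry the normal form:
  the word a1a4a2a3a5 carries sign +1 and contributes +[[[[a1, a4], a2], a3], a5]
  the word a1a4a2a5a3 carries sign -1 and contributes -[[[[a1, a4], a2], a5], a3]
  the word a1a4a3a5a2 carries sign -1 and contributes -[[[[a1, a4], a3], a5], a2]
  the word a1a4a5a3a2 carries sign +1 and contributes +[[[[a1, a4], a5], a3], a2]


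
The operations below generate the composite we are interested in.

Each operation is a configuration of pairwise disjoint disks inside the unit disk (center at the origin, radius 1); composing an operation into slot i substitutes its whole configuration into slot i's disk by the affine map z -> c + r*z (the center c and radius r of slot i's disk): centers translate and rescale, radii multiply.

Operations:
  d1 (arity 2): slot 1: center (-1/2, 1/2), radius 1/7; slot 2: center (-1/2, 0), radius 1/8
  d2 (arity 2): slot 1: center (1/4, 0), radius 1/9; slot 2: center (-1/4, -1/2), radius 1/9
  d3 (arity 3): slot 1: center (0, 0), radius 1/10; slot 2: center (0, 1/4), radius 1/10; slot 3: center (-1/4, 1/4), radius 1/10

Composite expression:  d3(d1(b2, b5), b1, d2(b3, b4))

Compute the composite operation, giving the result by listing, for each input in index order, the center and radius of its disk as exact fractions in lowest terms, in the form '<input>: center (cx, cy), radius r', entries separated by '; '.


b1: center (0, 1/4), radius 1/10; b2: center (-1/20, 1/20), radius 1/70; b3: center (-9/40, 1/4), radius 1/90; b4: center (-11/40, 1/5), radius 1/90; b5: center (-1/20, 0), radius 1/80

Affine substitution under d3: radii multiply and b-centers shift.
tracing b2 down its 2-map path: center (-1/20, 1/20), radius 1/70
tracing b5 down its 2-map path: center (-1/20, 0), radius 1/80
tracing b1 down its 1-map path: center (0, 1/4), radius 1/10
tracing b3 down its 2-map path: center (-9/40, 1/4), radius 1/90
tracing b4 down its 2-map path: center (-11/40, 1/5), radius 1/90


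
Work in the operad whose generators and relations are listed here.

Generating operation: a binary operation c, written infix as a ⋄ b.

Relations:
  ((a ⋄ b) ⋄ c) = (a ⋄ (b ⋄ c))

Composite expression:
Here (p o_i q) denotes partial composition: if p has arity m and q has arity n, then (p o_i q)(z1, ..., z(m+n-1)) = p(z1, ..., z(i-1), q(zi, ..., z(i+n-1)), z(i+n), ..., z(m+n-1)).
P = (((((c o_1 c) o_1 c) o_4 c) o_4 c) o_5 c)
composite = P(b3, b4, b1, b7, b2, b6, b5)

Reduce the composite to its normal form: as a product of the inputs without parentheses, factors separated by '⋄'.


b3 ⋄ b4 ⋄ b1 ⋄ b7 ⋄ b2 ⋄ b6 ⋄ b5

Every regrouping of c is equal, so read the b-inputs in written order.
(b3 ⋄ b4) flattens to b3 ⋄ b4
((b3 ⋄ b4) ⋄ b1) flattens to b3 ⋄ b4 ⋄ b1
(b2 ⋄ b6) flattens to b2 ⋄ b6
(b7 ⋄ (b2 ⋄ b6)) flattens to b7 ⋄ b2 ⋄ b6
((b7 ⋄ (b2 ⋄ b6)) ⋄ b5) flattens to b7 ⋄ b2 ⋄ b6 ⋄ b5
(((b3 ⋄ b4) ⋄ b1) ⋄ ((b7 ⋄ (b2 ⋄ b6)) ⋄ b5)) flattens to b3 ⋄ b4 ⋄ b1 ⋄ b7 ⋄ b2 ⋄ b6 ⋄ b5


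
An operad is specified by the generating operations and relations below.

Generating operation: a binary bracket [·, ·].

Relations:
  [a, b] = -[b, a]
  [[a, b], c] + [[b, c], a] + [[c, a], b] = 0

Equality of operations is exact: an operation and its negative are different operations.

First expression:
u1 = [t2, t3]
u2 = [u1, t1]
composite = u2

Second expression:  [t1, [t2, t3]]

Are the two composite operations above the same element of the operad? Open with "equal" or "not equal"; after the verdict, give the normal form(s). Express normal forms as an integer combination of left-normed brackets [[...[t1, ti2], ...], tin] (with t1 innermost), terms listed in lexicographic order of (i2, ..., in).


not equal — first -[[t1, t2], t3] + [[t1, t3], t2], second [[t1, t2], t3] - [[t1, t3], t2]

The first expression reduces to -[[t1, t2], t3] + [[t1, t3], t2]
The second expression reduces to [[t1, t2], t3] - [[t1, t3], t2]
Different reductions; not equal.


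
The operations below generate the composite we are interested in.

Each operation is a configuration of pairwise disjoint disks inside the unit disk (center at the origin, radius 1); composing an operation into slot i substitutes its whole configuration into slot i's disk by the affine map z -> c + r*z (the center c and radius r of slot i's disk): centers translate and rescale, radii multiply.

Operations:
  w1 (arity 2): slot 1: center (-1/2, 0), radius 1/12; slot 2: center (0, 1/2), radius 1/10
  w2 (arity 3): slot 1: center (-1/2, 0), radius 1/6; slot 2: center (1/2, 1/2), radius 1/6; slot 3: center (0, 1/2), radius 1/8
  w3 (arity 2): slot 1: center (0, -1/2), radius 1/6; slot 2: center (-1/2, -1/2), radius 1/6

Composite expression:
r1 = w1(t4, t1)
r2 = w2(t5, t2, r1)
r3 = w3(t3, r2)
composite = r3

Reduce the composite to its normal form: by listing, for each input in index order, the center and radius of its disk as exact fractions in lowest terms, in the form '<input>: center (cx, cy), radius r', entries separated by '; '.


t1: center (-1/2, -13/32), radius 1/480; t2: center (-5/12, -5/12), radius 1/36; t3: center (0, -1/2), radius 1/6; t4: center (-49/96, -5/12), radius 1/576; t5: center (-7/12, -1/2), radius 1/36


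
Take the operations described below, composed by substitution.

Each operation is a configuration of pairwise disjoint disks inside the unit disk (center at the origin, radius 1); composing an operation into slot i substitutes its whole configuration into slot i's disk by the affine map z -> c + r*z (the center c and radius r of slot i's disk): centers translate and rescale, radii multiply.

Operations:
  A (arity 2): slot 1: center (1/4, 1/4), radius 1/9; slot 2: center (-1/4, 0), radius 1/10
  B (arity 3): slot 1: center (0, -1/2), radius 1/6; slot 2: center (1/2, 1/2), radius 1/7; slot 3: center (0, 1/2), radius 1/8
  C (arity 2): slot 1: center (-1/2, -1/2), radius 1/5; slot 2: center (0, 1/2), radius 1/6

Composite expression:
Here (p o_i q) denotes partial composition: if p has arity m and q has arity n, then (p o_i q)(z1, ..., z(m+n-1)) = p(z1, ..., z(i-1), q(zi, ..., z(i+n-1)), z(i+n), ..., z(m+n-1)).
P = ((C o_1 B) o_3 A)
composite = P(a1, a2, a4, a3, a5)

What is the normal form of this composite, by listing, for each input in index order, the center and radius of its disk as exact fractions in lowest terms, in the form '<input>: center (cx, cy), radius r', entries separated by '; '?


a1: center (-1/2, -3/5), radius 1/30; a2: center (-2/5, -2/5), radius 1/35; a3: center (-81/160, -2/5), radius 1/400; a4: center (-79/160, -63/160), radius 1/360; a5: center (0, 1/2), radius 1/6

Below C, radii multiply path by path; the a-disk centers shift.
a1: after 2 affine steps, its disk has center (-1/2, -3/5), radius 1/30
a2: after 2 affine steps, its disk has center (-2/5, -2/5), radius 1/35
a4: after 3 affine steps, its disk has center (-79/160, -63/160), radius 1/360
a3: after 3 affine steps, its disk has center (-81/160, -2/5), radius 1/400
a5: after 1 affine step, its disk has center (0, 1/2), radius 1/6


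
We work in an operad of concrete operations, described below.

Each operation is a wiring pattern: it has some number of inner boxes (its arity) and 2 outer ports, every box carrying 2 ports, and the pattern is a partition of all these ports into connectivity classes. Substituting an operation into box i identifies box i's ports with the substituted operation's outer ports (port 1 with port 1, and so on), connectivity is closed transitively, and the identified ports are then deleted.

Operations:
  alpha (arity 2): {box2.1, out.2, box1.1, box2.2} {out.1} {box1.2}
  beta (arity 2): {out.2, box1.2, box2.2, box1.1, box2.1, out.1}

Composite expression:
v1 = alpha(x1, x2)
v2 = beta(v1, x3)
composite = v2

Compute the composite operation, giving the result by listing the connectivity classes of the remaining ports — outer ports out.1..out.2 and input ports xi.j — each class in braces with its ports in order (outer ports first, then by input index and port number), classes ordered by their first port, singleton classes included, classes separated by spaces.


{out.1, out.2, x1.1, x2.1, x2.2, x3.1, x3.2} {x1.2}

After gluing at beta, chains via deleted ports link the x-ports.
composing alpha on (x1, x2), with out.j its own outer ports: {out.1} {out.2, x1.1, x2.1, x2.2} {x1.2}
composing beta on (x1, x2, x3), with out.j its own outer ports: {out.1, out.2, x1.1, x2.1, x2.2, x3.1, x3.2} {x1.2}


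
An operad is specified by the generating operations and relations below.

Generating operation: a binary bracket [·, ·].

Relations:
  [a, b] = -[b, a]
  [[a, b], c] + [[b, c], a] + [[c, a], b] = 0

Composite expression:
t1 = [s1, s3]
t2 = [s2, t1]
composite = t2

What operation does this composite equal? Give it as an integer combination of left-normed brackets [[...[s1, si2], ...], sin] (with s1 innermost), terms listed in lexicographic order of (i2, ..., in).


Expand each bracket as ab - ba; the s1-initial words give the coefficients.
Composite bracket: [s2, [s1, s3]]
Applying ab - ba throughout gives 4 signed words (2^2 = 4).
Words beginning with s1 determine it all:
  from s1s3s2, sign -1: term -[[s1, s3], s2]

-[[s1, s3], s2]


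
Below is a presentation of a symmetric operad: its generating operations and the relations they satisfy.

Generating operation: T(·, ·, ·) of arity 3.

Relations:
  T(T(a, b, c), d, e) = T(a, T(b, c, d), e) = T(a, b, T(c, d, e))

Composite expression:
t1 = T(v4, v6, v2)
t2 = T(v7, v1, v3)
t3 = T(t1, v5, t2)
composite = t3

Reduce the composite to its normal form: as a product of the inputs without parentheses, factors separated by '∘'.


v4 ∘ v6 ∘ v2 ∘ v5 ∘ v7 ∘ v1 ∘ v3

The T-tree's shape is irrelevant; the v-reading-order decides.
T(v4, v6, v2) flattens to v4 ∘ v6 ∘ v2
T(v7, v1, v3) flattens to v7 ∘ v1 ∘ v3
T(T(v4, v6, v2), v5, T(v7, v1, v3)) flattens to v4 ∘ v6 ∘ v2 ∘ v5 ∘ v7 ∘ v1 ∘ v3


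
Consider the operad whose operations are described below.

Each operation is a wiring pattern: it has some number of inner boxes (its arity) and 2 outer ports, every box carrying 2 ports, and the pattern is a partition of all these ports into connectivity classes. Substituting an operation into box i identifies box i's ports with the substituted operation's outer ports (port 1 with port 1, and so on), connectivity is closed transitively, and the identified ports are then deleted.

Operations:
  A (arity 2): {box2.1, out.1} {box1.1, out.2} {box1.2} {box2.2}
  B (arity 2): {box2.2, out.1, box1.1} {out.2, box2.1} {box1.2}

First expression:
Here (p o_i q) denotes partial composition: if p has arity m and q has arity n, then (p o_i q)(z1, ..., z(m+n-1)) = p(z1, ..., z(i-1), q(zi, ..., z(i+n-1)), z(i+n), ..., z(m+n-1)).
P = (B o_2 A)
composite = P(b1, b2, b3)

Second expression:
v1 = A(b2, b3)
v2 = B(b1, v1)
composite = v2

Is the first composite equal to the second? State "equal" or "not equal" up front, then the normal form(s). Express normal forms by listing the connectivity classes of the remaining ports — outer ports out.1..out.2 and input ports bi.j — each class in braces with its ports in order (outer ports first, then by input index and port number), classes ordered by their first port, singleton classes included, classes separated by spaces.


Normal form of the first expression: {out.1, b1.1, b2.1} {out.2, b3.1} {b1.2} {b2.2} {b3.2}
Normal form of the second expression: {out.1, b1.1, b2.1} {out.2, b3.1} {b1.2} {b2.2} {b3.2}
One common form — equal.

equal; both compose to {out.1, b1.1, b2.1} {out.2, b3.1} {b1.2} {b2.2} {b3.2}


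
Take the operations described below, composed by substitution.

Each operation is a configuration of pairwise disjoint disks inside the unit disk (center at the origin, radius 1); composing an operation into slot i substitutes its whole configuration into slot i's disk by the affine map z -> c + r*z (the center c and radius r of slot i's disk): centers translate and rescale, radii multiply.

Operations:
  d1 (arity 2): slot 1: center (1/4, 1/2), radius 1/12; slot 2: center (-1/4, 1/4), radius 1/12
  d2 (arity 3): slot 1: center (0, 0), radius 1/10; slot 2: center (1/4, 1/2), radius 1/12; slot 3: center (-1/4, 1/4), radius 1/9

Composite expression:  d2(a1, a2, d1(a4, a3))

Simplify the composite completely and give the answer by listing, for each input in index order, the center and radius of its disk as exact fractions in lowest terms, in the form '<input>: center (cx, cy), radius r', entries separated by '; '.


Nesting under d2 composes maps z -> c + r*z down each a-path.
for a1, the 1-step affine chain lands on center (0, 0), radius 1/10
for a2, the 1-step affine chain lands on center (1/4, 1/2), radius 1/12
for a4, the 2-step affine chain lands on center (-2/9, 11/36), radius 1/108
for a3, the 2-step affine chain lands on center (-5/18, 5/18), radius 1/108

a1: center (0, 0), radius 1/10; a2: center (1/4, 1/2), radius 1/12; a3: center (-5/18, 5/18), radius 1/108; a4: center (-2/9, 11/36), radius 1/108


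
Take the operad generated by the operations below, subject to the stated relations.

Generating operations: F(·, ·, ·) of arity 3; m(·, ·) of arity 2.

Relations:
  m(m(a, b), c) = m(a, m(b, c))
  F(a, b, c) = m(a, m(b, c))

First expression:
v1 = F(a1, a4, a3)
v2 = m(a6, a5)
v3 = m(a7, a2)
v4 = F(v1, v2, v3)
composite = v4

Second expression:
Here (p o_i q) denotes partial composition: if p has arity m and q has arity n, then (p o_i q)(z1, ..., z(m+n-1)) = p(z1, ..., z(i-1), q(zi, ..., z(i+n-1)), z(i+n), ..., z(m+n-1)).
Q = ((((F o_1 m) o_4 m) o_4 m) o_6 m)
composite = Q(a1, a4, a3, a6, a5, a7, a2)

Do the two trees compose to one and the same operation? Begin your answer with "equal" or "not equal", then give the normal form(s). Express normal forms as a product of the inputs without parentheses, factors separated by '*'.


Normal form of the first expression: a1 * a4 * a3 * a6 * a5 * a7 * a2
Normal form of the second expression: a1 * a4 * a3 * a6 * a5 * a7 * a2
Both agree, so they are equal.

equal; the common form is a1 * a4 * a3 * a6 * a5 * a7 * a2
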